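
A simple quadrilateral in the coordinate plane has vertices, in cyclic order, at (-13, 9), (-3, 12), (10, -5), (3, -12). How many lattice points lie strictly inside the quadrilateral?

The shoelace formula gives twice the area as |((-13)·12 − (-3)·9) + ((-3)·(-5) − 10·12) + (10·(-12) − 3·(-5)) + (3·9 − (-13)·(-12))| = 468, so the area is 234.
Summing gcd(|Δx|,|Δy|) over the edges gives the boundary count: gcd(10,3) + gcd(13,17) + gcd(7,7) + gcd(16,21) = 1+1+7+1 = 10.
Pick's theorem gives I = A − B/2 + 1 = 234 − 10/2 + 1 = 230.

230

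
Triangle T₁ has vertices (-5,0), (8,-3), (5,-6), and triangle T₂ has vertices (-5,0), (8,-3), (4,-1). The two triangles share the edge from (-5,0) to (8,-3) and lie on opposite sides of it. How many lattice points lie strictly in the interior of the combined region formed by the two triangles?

The union is the simple quadrilateral with vertices (-5,0), (5,-6), (8,-3), (4,-1) in order.
The shoelace formula gives twice the area as |((-5)·(-6) − 5·0) + (5·(-3) − 8·(-6)) + (8·(-1) − 4·(-3)) + (4·0 − (-5)·(-1))| = 62, so the area is 31.
Along each edge there are gcd(|Δx|,|Δy|)+1 lattice points, so counting each shared vertex once the boundary has gcd(10,6) + gcd(3,3) + gcd(4,2) + gcd(9,1) = 2+3+2+1 = 8.
By Pick's theorem I = A − B/2 + 1 = 31 − 8/2 + 1 = 28.

28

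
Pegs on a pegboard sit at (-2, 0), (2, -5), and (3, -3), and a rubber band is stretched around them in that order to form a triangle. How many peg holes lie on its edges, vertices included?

3

Summing gcd(|Δx|,|Δy|) over the edges gives the boundary count: gcd(4,5) + gcd(1,2) + gcd(5,3) = 1+1+1 = 3.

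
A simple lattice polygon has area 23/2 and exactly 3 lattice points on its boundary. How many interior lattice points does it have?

11

Pick's theorem A = I + B/2 − 1 rearranges to I = A − B/2 + 1 = 23/2 − 3/2 + 1 = 11.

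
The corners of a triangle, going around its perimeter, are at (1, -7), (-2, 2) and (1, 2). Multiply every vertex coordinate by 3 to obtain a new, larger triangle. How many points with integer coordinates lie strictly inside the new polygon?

The shoelace formula gives twice the area as |(1·2 − (-2)·(-7)) + ((-2)·2 − 1·2) + (1·(-7) − 1·2)| = 27, so the area is 27/2.
Along each edge there are gcd(|Δx|,|Δy|)+1 lattice points, so counting each shared vertex once the boundary has gcd(3,9) + gcd(3,0) + gcd(0,9) = 3+3+9 = 15.
Scaling by 3 multiplies the area by 3² = 9 (so the new area is 121.5) and multiplies the boundary lattice-point count by 3, giving 45.
By Pick's theorem, the interior count of the dilated polygon is 121.5 − 45/2 + 1 = 100.

100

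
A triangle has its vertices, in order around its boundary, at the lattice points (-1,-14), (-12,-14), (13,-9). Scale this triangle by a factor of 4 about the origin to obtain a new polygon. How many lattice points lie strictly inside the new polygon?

407

Using the shoelace formula, 2A = |[(-1)·(-14) − (-12)·(-14)] + [(-12)·(-9) − 13·(-14)] + [13·(-14) − (-1)·(-9)]| = 55, so the area is 27.5.
Along each edge there are gcd(|Δx|,|Δy|)+1 lattice points, so counting each shared vertex once the boundary has gcd(11,0) + gcd(25,5) + gcd(14,5) = 11+5+1 = 17.
Scaling by 4 multiplies the area by 4² = 16 (so the new area is 440) and multiplies the boundary lattice-point count by 4, giving 68.
By Pick's theorem, the interior count of the dilated polygon is 440 − 68/2 + 1 = 407.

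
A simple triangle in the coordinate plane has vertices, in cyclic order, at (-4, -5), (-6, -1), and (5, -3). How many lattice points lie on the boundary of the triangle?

4

Along each edge there are gcd(|Δx|,|Δy|)+1 lattice points, so counting each shared vertex once the boundary has gcd(2,4) + gcd(11,2) + gcd(9,2) = 2+1+1 = 4.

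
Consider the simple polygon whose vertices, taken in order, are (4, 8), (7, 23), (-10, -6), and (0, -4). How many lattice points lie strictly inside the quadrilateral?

By the shoelace formula, twice the signed area is |(4·23 − 7·8) + (7·(-6) − (-10)·23) + ((-10)·(-4) − 0·(-6)) + (0·8 − 4·(-4))| = 280, so the area is 140.
Summing gcd(|Δx|,|Δy|) over the edges gives the boundary count: gcd(3,15) + gcd(17,29) + gcd(10,2) + gcd(4,12) = 3+1+2+4 = 10.
By Pick's theorem A = I + B/2 − 1, so I = 140 − 10/2 + 1 = 136.

136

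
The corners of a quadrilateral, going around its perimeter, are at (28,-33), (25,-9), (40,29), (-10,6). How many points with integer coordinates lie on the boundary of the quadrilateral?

6

Summing gcd(|Δx|,|Δy|) over the edges gives the boundary count: gcd(3,24) + gcd(15,38) + gcd(50,23) + gcd(38,39) = 3+1+1+1 = 6.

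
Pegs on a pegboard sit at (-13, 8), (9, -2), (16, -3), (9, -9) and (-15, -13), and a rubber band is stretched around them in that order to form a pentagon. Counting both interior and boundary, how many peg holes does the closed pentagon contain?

Using the shoelace formula, 2A = |((-13)·(-2) − 9·8) + (9·(-3) − 16·(-2)) + (16·(-9) − 9·(-3)) + (9·(-13) − (-15)·(-9)) + ((-15)·8 − (-13)·(-13))| = 699, so the area is 699/2.
Summing gcd(|Δx|,|Δy|) over the edges gives the boundary count: gcd(22,10) + gcd(7,1) + gcd(7,6) + gcd(24,4) + gcd(2,21) = 2+1+1+4+1 = 9.
Pick's theorem gives I = A − B/2 + 1 = 699/2 − 9/2 + 1 = 346, so the closed region contains I + B = 346 + 9 = 355 lattice points.

355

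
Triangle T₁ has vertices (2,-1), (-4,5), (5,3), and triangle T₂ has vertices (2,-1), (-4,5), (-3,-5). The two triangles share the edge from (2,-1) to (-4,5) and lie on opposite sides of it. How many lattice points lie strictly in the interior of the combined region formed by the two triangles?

The union is the simple quadrilateral with vertices (2,-1), (5,3), (-4,5), (-3,-5) in order.
By the shoelace formula, twice the signed area is |(2·3 − 5·(-1)) + (5·5 − (-4)·3) + ((-4)·(-5) − (-3)·5) + ((-3)·(-1) − 2·(-5))| = 96, so the area is 48.
The number of boundary lattice points is Σ gcd(|Δx|,|Δy|) = gcd(3,4) + gcd(9,2) + gcd(1,10) + gcd(5,4) = 1+1+1+1 = 4.
By Pick's theorem I = A − B/2 + 1 = 48 − 4/2 + 1 = 47.

47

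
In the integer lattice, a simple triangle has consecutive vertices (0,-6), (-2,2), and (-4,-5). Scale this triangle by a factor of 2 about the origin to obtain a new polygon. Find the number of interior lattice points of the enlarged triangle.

By the shoelace formula, twice the signed area is |(0·2 − (-2)·(-6)) + ((-2)·(-5) − (-4)·2) + ((-4)·(-6) − 0·(-5))| = 30, so the area is 15.
The number of boundary lattice points is Σ gcd(|Δx|,|Δy|) = gcd(2,8) + gcd(2,7) + gcd(4,1) = 2+1+1 = 4.
Scaling by 2 multiplies the area by 2² = 4 (so the new area is 60) and multiplies the boundary lattice-point count by 2, giving 8.
By Pick's theorem, the interior count of the dilated polygon is 60 − 8/2 + 1 = 57.

57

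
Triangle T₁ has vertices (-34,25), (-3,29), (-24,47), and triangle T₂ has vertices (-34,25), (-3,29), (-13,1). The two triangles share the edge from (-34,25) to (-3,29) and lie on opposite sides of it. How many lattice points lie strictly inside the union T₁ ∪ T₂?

731

The union is the simple quadrilateral with vertices (-34,25), (-24,47), (-3,29), (-13,1) in order.
The shoelace formula gives twice the area as |[(-34)·47 − (-24)·25] + [(-24)·29 − (-3)·47] + [(-3)·1 − (-13)·29] + [(-13)·25 − (-34)·1]| = 1470, so the area is 735.
Summing gcd(|Δx|,|Δy|) over the edges gives the boundary count: gcd(10,22) + gcd(21,18) + gcd(10,28) + gcd(21,24) = 2+3+2+3 = 10.
By Pick's theorem I = A − B/2 + 1 = 735 − 10/2 + 1 = 731.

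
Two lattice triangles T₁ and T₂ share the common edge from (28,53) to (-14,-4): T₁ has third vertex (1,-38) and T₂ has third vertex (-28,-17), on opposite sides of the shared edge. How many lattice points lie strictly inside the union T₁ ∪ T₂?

The union is the simple quadrilateral with vertices (28,53), (1,-38), (-14,-4), (-28,-17) in order.
By the shoelace formula, twice the signed area is |[28·(-38) − 1·53] + [1·(-4) − (-14)·(-38)] + [(-14)·(-17) − (-28)·(-4)] + [(-28)·53 − 28·(-17)]| = 2535, so the area is 1267.5.
Along each edge there are gcd(|Δx|,|Δy|)+1 lattice points, so counting each shared vertex once the boundary has gcd(27,91) + gcd(15,34) + gcd(14,13) + gcd(56,70) = 1+1+1+14 = 17.
By Pick's theorem I = A − B/2 + 1 = 1267.5 − 17/2 + 1 = 1260.

1260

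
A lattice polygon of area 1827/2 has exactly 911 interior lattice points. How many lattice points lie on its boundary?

7

Pick's theorem gives A = I + B/2 − 1, so B = 2(A − I + 1) = 2(1827/2 − 911 + 1) = 7.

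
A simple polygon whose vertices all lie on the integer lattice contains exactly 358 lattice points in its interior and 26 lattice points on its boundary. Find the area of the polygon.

370

By Pick's theorem, A = I + B/2 − 1 = 358 + 26/2 − 1 = 370.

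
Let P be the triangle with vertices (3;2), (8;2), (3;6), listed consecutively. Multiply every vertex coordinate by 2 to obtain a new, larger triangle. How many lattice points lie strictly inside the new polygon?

Using the shoelace formula, 2A = |(3·2 − 8·2) + (8·6 − 3·2) + (3·2 − 3·6)| = 20, so the area is 10.
The number of boundary lattice points is Σ gcd(|Δx|,|Δy|) = gcd(5,0) + gcd(5,4) + gcd(0,4) = 5+1+4 = 10.
Scaling by 2 multiplies the area by 2² = 4 (so the new area is 40) and multiplies the boundary lattice-point count by 2, giving 20.
By Pick's theorem, the interior count of the dilated polygon is 40 − 20/2 + 1 = 31.

31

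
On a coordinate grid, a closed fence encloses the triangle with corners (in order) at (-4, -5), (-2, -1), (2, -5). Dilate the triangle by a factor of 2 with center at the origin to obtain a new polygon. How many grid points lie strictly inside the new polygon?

37

Using the shoelace formula, 2A = |((-4)·(-1) − (-2)·(-5)) + ((-2)·(-5) − 2·(-1)) + (2·(-5) − (-4)·(-5))| = 24, so the area is 12.
Summing gcd(|Δx|,|Δy|) over the edges gives the boundary count: gcd(2,4) + gcd(4,4) + gcd(6,0) = 2+4+6 = 12.
Scaling by 2 multiplies the area by 2² = 4 (so the new area is 48) and multiplies the boundary lattice-point count by 2, giving 24.
By Pick's theorem, the interior count of the dilated polygon is 48 − 24/2 + 1 = 37.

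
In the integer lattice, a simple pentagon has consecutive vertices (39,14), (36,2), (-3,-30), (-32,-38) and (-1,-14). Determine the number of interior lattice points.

By the shoelace formula, twice the signed area is |(39·2 − 36·14) + (36·(-30) − (-3)·2) + ((-3)·(-38) − (-32)·(-30)) + ((-32)·(-14) − (-1)·(-38)) + ((-1)·14 − 39·(-14))| = 1404, so the area is 702.
The number of boundary lattice points is Σ gcd(|Δx|,|Δy|) = gcd(3,12) + gcd(39,32) + gcd(29,8) + gcd(31,24) + gcd(40,28) = 3+1+1+1+4 = 10.
Pick's theorem gives I = A − B/2 + 1 = 702 − 10/2 + 1 = 698.

698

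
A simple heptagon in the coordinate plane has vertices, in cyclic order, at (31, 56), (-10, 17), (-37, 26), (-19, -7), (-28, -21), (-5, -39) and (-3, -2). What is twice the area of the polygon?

By the shoelace formula, twice the signed area is |[31·17 − (-10)·56] + [(-10)·26 − (-37)·17] + [(-37)·(-7) − (-19)·26] + [(-19)·(-21) − (-28)·(-7)] + [(-28)·(-39) − (-5)·(-21)] + [(-5)·(-2) − (-3)·(-39)] + [(-3)·56 − 31·(-2)]| = 3186, so the area is 1593.

3186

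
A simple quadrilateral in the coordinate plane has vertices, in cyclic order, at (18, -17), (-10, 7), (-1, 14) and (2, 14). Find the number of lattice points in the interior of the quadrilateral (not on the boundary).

By the shoelace formula, twice the signed area is |[18·7 − (-10)·(-17)] + [(-10)·14 − (-1)·7] + [(-1)·14 − 2·14] + [2·(-17) − 18·14]| = 505, so the area is 505/2.
Summing gcd(|Δx|,|Δy|) over the edges gives the boundary count: gcd(28,24) + gcd(9,7) + gcd(3,0) + gcd(16,31) = 4+1+3+1 = 9.
Pick's theorem gives I = A − B/2 + 1 = 505/2 − 9/2 + 1 = 249.

249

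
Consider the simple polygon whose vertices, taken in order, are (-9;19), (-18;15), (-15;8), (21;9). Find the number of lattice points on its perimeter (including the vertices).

The number of boundary lattice points is Σ gcd(|Δx|,|Δy|) = gcd(9,4) + gcd(3,7) + gcd(36,1) + gcd(30,10) = 1+1+1+10 = 13.

13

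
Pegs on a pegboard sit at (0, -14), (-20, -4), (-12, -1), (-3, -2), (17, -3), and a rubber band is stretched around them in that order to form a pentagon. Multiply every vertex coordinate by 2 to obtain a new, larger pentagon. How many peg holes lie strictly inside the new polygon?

By the shoelace formula, twice the signed area is |[0·(-4) − (-20)·(-14)] + [(-20)·(-1) − (-12)·(-4)] + [(-12)·(-2) − (-3)·(-1)] + [(-3)·(-3) − 17·(-2)] + [17·(-14) − 0·(-3)]| = 482, so the area is 241.
Along each edge there are gcd(|Δx|,|Δy|)+1 lattice points, so counting each shared vertex once the boundary has gcd(20,10) + gcd(8,3) + gcd(9,1) + gcd(20,1) + gcd(17,11) = 10+1+1+1+1 = 14.
Scaling by 2 multiplies the area by 2² = 4 (so the new area is 964) and multiplies the boundary lattice-point count by 2, giving 28.
By Pick's theorem, the interior count of the dilated polygon is 964 − 28/2 + 1 = 951.

951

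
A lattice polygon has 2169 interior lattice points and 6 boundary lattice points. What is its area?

By Pick's theorem, A = I + B/2 − 1 = 2169 + 6/2 − 1 = 2171.

2171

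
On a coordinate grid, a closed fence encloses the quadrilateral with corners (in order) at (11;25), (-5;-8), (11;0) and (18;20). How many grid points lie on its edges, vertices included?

The number of boundary lattice points is Σ gcd(|Δx|,|Δy|) = gcd(16,33) + gcd(16,8) + gcd(7,20) + gcd(7,5) = 1+8+1+1 = 11.

11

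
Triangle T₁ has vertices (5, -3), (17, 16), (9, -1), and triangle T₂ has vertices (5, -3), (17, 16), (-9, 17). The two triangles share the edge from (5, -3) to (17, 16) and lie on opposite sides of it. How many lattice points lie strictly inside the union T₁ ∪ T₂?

The union is the simple quadrilateral with vertices (5, -3), (9, -1), (17, 16), (-9, 17) in order.
Using the shoelace formula, 2A = |[5·(-1) − 9·(-3)] + [9·16 − 17·(-1)] + [17·17 − (-9)·16] + [(-9)·(-3) − 5·17]| = 558, so the area is 279.
Along each edge there are gcd(|Δx|,|Δy|)+1 lattice points, so counting each shared vertex once the boundary has gcd(4,2) + gcd(8,17) + gcd(26,1) + gcd(14,20) = 2+1+1+2 = 6.
By Pick's theorem I = A − B/2 + 1 = 279 − 6/2 + 1 = 277.

277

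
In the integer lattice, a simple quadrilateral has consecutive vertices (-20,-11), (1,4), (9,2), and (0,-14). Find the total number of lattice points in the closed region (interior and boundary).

259

By the shoelace formula, twice the signed area is |((-20)·4 − 1·(-11)) + (1·2 − 9·4) + (9·(-14) − 0·2) + (0·(-11) − (-20)·(-14))| = 509, so the area is 254.5.
Summing gcd(|Δx|,|Δy|) over the edges gives the boundary count: gcd(21,15) + gcd(8,2) + gcd(9,16) + gcd(20,3) = 3+2+1+1 = 7.
Pick's theorem gives I = A − B/2 + 1 = 254.5 − 7/2 + 1 = 252, so the closed region contains I + B = 252 + 7 = 259 lattice points.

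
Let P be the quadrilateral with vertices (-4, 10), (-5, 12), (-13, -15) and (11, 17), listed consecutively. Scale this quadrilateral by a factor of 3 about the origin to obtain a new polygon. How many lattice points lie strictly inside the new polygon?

1582

By the shoelace formula, twice the signed area is |[(-4)·12 − (-5)·10] + [(-5)·(-15) − (-13)·12] + [(-13)·17 − 11·(-15)] + [11·10 − (-4)·17]| = 355, so the area is 177.5.
Summing gcd(|Δx|,|Δy|) over the edges gives the boundary count: gcd(1,2) + gcd(8,27) + gcd(24,32) + gcd(15,7) = 1+1+8+1 = 11.
Scaling by 3 multiplies the area by 3² = 9 (so the new area is 1597.5) and multiplies the boundary lattice-point count by 3, giving 33.
By Pick's theorem, the interior count of the dilated polygon is 1597.5 − 33/2 + 1 = 1582.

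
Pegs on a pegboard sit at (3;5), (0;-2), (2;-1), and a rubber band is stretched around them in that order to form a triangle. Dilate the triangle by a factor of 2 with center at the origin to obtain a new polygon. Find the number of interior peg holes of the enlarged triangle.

20

By the shoelace formula, twice the signed area is |(3·(-2) − 0·5) + (0·(-1) − 2·(-2)) + (2·5 − 3·(-1))| = 11, so the area is 5.5.
Summing gcd(|Δx|,|Δy|) over the edges gives the boundary count: gcd(3,7) + gcd(2,1) + gcd(1,6) = 1+1+1 = 3.
Scaling by 2 multiplies the area by 2² = 4 (so the new area is 22) and multiplies the boundary lattice-point count by 2, giving 6.
By Pick's theorem, the interior count of the dilated polygon is 22 − 6/2 + 1 = 20.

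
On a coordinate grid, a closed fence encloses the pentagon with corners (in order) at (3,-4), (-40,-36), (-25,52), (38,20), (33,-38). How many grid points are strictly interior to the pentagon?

By the shoelace formula, twice the signed area is |(3·(-36) − (-40)·(-4)) + ((-40)·52 − (-25)·(-36)) + ((-25)·20 − 38·52) + (38·(-38) − 33·20) + (33·(-4) − 3·(-38))| = 7846, so the area is 3923.
Summing gcd(|Δx|,|Δy|) over the edges gives the boundary count: gcd(43,32) + gcd(15,88) + gcd(63,32) + gcd(5,58) + gcd(30,34) = 1+1+1+1+2 = 6.
By Pick's theorem A = I + B/2 − 1, so I = 3923 − 6/2 + 1 = 3921.

3921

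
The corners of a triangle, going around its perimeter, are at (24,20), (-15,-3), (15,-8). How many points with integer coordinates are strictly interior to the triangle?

440

Using the shoelace formula, 2A = |[24·(-3) − (-15)·20] + [(-15)·(-8) − 15·(-3)] + [15·20 − 24·(-8)]| = 885, so the area is 442.5.
The number of boundary lattice points is Σ gcd(|Δx|,|Δy|) = gcd(39,23) + gcd(30,5) + gcd(9,28) = 1+5+1 = 7.
Pick's theorem gives I = A − B/2 + 1 = 442.5 − 7/2 + 1 = 440.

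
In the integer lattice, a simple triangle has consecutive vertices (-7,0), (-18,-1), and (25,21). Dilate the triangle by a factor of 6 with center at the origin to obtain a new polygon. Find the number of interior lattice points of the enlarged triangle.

3574

By the shoelace formula, twice the signed area is |((-7)·(-1) − (-18)·0) + ((-18)·21 − 25·(-1)) + (25·0 − (-7)·21)| = 199, so the area is 199/2.
Summing gcd(|Δx|,|Δy|) over the edges gives the boundary count: gcd(11,1) + gcd(43,22) + gcd(32,21) = 1+1+1 = 3.
Scaling by 6 multiplies the area by 6² = 36 (so the new area is 3582) and multiplies the boundary lattice-point count by 6, giving 18.
By Pick's theorem, the interior count of the dilated polygon is 3582 − 18/2 + 1 = 3574.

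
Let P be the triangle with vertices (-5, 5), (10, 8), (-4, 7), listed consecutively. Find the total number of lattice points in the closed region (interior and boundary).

Using the shoelace formula, 2A = |[(-5)·8 − 10·5] + [10·7 − (-4)·8] + [(-4)·5 − (-5)·7]| = 27, so the area is 13.5.
Along each edge there are gcd(|Δx|,|Δy|)+1 lattice points, so counting each shared vertex once the boundary has gcd(15,3) + gcd(14,1) + gcd(1,2) = 3+1+1 = 5.
Pick's theorem gives I = A − B/2 + 1 = 13.5 − 5/2 + 1 = 12, so the closed region contains I + B = 12 + 5 = 17 lattice points.

17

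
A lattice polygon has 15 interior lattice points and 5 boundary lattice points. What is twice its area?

Pick's theorem states A = I + B/2 − 1, so A = 15 + 5/2 − 1 = 33/2.
Hence 2A = 33.

33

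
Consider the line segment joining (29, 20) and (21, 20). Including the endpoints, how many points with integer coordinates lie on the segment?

The number of lattice points on a segment between lattice points is gcd(|Δx|,|Δy|) + 1 = gcd(8,0) + 1 = 8 + 1 = 9.

9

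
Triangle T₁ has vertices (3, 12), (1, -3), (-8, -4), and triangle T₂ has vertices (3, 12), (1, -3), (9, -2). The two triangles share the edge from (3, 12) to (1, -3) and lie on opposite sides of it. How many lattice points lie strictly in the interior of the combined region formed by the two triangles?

124

The union is the simple quadrilateral with vertices (3, 12), (-8, -4), (1, -3), (9, -2) in order.
The shoelace formula gives twice the area as |[3·(-4) − (-8)·12] + [(-8)·(-3) − 1·(-4)] + [1·(-2) − 9·(-3)] + [9·12 − 3·(-2)]| = 251, so the area is 125.5.
The number of boundary lattice points is Σ gcd(|Δx|,|Δy|) = gcd(11,16) + gcd(9,1) + gcd(8,1) + gcd(6,14) = 1+1+1+2 = 5.
By Pick's theorem I = A − B/2 + 1 = 125.5 − 5/2 + 1 = 124.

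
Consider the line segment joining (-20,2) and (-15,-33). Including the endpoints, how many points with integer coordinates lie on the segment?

The number of lattice points on a segment between lattice points is gcd(|Δx|,|Δy|) + 1 = gcd(5,35) + 1 = 5 + 1 = 6.

6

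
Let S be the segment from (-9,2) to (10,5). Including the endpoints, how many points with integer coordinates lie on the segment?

2

The number of lattice points on a segment between lattice points is gcd(|Δx|,|Δy|) + 1 = gcd(19,3) + 1 = 1 + 1 = 2.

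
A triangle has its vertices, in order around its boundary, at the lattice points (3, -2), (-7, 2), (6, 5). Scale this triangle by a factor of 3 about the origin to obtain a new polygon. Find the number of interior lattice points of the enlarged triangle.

364

By the shoelace formula, twice the signed area is |[3·2 − (-7)·(-2)] + [(-7)·5 − 6·2] + [6·(-2) − 3·5]| = 82, so the area is 41.
Summing gcd(|Δx|,|Δy|) over the edges gives the boundary count: gcd(10,4) + gcd(13,3) + gcd(3,7) = 2+1+1 = 4.
Scaling by 3 multiplies the area by 3² = 9 (so the new area is 369) and multiplies the boundary lattice-point count by 3, giving 12.
By Pick's theorem, the interior count of the dilated polygon is 369 − 12/2 + 1 = 364.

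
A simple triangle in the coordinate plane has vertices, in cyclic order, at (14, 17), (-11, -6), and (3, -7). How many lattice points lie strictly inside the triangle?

Using the shoelace formula, 2A = |(14·(-6) − (-11)·17) + ((-11)·(-7) − 3·(-6)) + (3·17 − 14·(-7))| = 347, so the area is 173.5.
Summing gcd(|Δx|,|Δy|) over the edges gives the boundary count: gcd(25,23) + gcd(14,1) + gcd(11,24) = 1+1+1 = 3.
By Pick's theorem A = I + B/2 − 1, so I = 173.5 − 3/2 + 1 = 173.

173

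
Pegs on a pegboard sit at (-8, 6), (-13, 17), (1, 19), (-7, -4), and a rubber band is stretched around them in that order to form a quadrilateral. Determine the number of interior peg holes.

The shoelace formula gives twice the area as |[(-8)·17 − (-13)·6] + [(-13)·19 − 1·17] + [1·(-4) − (-7)·19] + [(-7)·6 − (-8)·(-4)]| = 267, so the area is 267/2.
Summing gcd(|Δx|,|Δy|) over the edges gives the boundary count: gcd(5,11) + gcd(14,2) + gcd(8,23) + gcd(1,10) = 1+2+1+1 = 5.
Pick's theorem gives I = A − B/2 + 1 = 267/2 − 5/2 + 1 = 132.

132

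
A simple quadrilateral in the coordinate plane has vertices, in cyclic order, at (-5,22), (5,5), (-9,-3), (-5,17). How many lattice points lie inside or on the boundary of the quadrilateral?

156

Using the shoelace formula, 2A = |[(-5)·5 − 5·22] + [5·(-3) − (-9)·5] + [(-9)·17 − (-5)·(-3)] + [(-5)·22 − (-5)·17]| = 298, so the area is 149.
Summing gcd(|Δx|,|Δy|) over the edges gives the boundary count: gcd(10,17) + gcd(14,8) + gcd(4,20) + gcd(0,5) = 1+2+4+5 = 12.
Pick's theorem gives I = A − B/2 + 1 = 149 − 12/2 + 1 = 144, so the closed region contains I + B = 144 + 12 = 156 lattice points.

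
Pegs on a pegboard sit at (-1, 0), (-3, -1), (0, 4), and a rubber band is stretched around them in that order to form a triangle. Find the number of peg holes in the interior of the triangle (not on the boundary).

3

By the shoelace formula, twice the signed area is |[(-1)·(-1) − (-3)·0] + [(-3)·4 − 0·(-1)] + [0·0 − (-1)·4]| = 7, so the area is 3.5.
The number of boundary lattice points is Σ gcd(|Δx|,|Δy|) = gcd(2,1) + gcd(3,5) + gcd(1,4) = 1+1+1 = 3.
Pick's theorem gives I = A − B/2 + 1 = 3.5 − 3/2 + 1 = 3.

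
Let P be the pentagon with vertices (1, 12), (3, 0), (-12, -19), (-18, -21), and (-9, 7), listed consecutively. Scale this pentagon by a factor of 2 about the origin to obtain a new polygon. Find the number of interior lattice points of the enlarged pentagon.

The shoelace formula gives twice the area as |(1·0 − 3·12) + (3·(-19) − (-12)·0) + ((-12)·(-21) − (-18)·(-19)) + ((-18)·7 − (-9)·(-21)) + ((-9)·12 − 1·7)| = 613, so the area is 613/2.
Along each edge there are gcd(|Δx|,|Δy|)+1 lattice points, so counting each shared vertex once the boundary has gcd(2,12) + gcd(15,19) + gcd(6,2) + gcd(9,28) + gcd(10,5) = 2+1+2+1+5 = 11.
Scaling by 2 multiplies the area by 2² = 4 (so the new area is 1226) and multiplies the boundary lattice-point count by 2, giving 22.
By Pick's theorem, the interior count of the dilated polygon is 1226 − 22/2 + 1 = 1216.

1216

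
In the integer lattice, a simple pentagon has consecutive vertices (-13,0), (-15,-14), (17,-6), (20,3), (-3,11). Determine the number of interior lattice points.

520

The shoelace formula gives twice the area as |((-13)·(-14) − (-15)·0) + ((-15)·(-6) − 17·(-14)) + (17·3 − 20·(-6)) + (20·11 − (-3)·3) + ((-3)·0 − (-13)·11)| = 1053, so the area is 526.5.
Summing gcd(|Δx|,|Δy|) over the edges gives the boundary count: gcd(2,14) + gcd(32,8) + gcd(3,9) + gcd(23,8) + gcd(10,11) = 2+8+3+1+1 = 15.
Pick's theorem gives I = A − B/2 + 1 = 526.5 − 15/2 + 1 = 520.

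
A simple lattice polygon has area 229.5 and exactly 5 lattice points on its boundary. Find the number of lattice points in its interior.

From Pick's theorem, I = A − B/2 + 1 = 229.5 − 5/2 + 1 = 228.

228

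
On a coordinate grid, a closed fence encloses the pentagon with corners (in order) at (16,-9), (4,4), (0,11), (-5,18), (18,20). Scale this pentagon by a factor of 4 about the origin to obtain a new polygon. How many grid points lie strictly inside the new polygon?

Using the shoelace formula, 2A = |(16·4 − 4·(-9)) + (4·11 − 0·4) + (0·18 − (-5)·11) + ((-5)·20 − 18·18) + (18·(-9) − 16·20)| = 707, so the area is 353.5.
Along each edge there are gcd(|Δx|,|Δy|)+1 lattice points, so counting each shared vertex once the boundary has gcd(12,13) + gcd(4,7) + gcd(5,7) + gcd(23,2) + gcd(2,29) = 1+1+1+1+1 = 5.
Scaling by 4 multiplies the area by 4² = 16 (so the new area is 5656) and multiplies the boundary lattice-point count by 4, giving 20.
By Pick's theorem, the interior count of the dilated polygon is 5656 − 20/2 + 1 = 5647.

5647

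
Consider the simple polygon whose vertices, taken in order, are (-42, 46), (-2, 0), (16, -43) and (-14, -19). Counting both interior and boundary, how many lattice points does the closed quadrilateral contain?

1091

By the shoelace formula, twice the signed area is |((-42)·0 − (-2)·46) + ((-2)·(-43) − 16·0) + (16·(-19) − (-14)·(-43)) + ((-14)·46 − (-42)·(-19))| = 2170, so the area is 1085.
Along each edge there are gcd(|Δx|,|Δy|)+1 lattice points, so counting each shared vertex once the boundary has gcd(40,46) + gcd(18,43) + gcd(30,24) + gcd(28,65) = 2+1+6+1 = 10.
Pick's theorem gives I = A − B/2 + 1 = 1085 − 10/2 + 1 = 1081, so the closed region contains I + B = 1081 + 10 = 1091 lattice points.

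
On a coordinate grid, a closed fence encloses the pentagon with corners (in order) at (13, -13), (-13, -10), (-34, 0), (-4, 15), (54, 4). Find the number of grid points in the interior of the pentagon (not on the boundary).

The shoelace formula gives twice the area as |(13·(-10) − (-13)·(-13)) + ((-13)·0 − (-34)·(-10)) + ((-34)·15 − (-4)·0) + ((-4)·4 − 54·15) + (54·(-13) − 13·4)| = 2729, so the area is 1364.5.
Summing gcd(|Δx|,|Δy|) over the edges gives the boundary count: gcd(26,3) + gcd(21,10) + gcd(30,15) + gcd(58,11) + gcd(41,17) = 1+1+15+1+1 = 19.
Pick's theorem gives I = A − B/2 + 1 = 1364.5 − 19/2 + 1 = 1356.

1356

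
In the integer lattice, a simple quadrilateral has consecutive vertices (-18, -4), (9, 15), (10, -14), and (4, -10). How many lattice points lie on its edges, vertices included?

Along each edge there are gcd(|Δx|,|Δy|)+1 lattice points, so counting each shared vertex once the boundary has gcd(27,19) + gcd(1,29) + gcd(6,4) + gcd(22,6) = 1+1+2+2 = 6.

6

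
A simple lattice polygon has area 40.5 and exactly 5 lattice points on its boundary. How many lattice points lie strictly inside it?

39

From Pick's theorem, I = A − B/2 + 1 = 40.5 − 5/2 + 1 = 39.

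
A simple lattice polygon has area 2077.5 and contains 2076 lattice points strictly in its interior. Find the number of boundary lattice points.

5

Pick's theorem gives A = I + B/2 − 1, so B = 2(A − I + 1) = 2(2077.5 − 2076 + 1) = 5.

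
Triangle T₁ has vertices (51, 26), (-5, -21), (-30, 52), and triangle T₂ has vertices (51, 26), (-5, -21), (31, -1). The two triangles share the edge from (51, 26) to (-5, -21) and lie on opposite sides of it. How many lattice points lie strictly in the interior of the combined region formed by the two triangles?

The union is the simple quadrilateral with vertices (51, 26), (-30, 52), (-5, -21), (31, -1) in order.
The shoelace formula gives twice the area as |(51·52 − (-30)·26) + ((-30)·(-21) − (-5)·52) + ((-5)·(-1) − 31·(-21)) + (31·26 − 51·(-1))| = 5835, so the area is 5835/2.
Along each edge there are gcd(|Δx|,|Δy|)+1 lattice points, so counting each shared vertex once the boundary has gcd(81,26) + gcd(25,73) + gcd(36,20) + gcd(20,27) = 1+1+4+1 = 7.
By Pick's theorem I = A − B/2 + 1 = 5835/2 − 7/2 + 1 = 2915.

2915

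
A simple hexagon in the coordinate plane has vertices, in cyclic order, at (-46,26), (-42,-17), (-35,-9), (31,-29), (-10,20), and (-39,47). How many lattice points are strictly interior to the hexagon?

Using the shoelace formula, 2A = |[(-46)·(-17) − (-42)·26] + [(-42)·(-9) − (-35)·(-17)] + [(-35)·(-29) − 31·(-9)] + [31·20 − (-10)·(-29)] + [(-10)·47 − (-39)·20] + [(-39)·26 − (-46)·47]| = 4739, so the area is 2369.5.
The number of boundary lattice points is Σ gcd(|Δx|,|Δy|) = gcd(4,43) + gcd(7,8) + gcd(66,20) + gcd(41,49) + gcd(29,27) + gcd(7,21) = 1+1+2+1+1+7 = 13.
By Pick's theorem A = I + B/2 − 1, so I = 2369.5 − 13/2 + 1 = 2364.

2364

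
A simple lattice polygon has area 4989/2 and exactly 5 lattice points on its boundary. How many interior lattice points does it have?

2493

Pick's theorem A = I + B/2 − 1 rearranges to I = A − B/2 + 1 = 4989/2 − 5/2 + 1 = 2493.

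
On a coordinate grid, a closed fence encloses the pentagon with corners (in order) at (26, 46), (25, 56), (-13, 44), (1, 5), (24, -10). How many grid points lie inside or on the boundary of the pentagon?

The shoelace formula gives twice the area as |[26·56 − 25·46] + [25·44 − (-13)·56] + [(-13)·5 − 1·44] + [1·(-10) − 24·5] + [24·46 − 26·(-10)]| = 3259, so the area is 1629.5.
Summing gcd(|Δx|,|Δy|) over the edges gives the boundary count: gcd(1,10) + gcd(38,12) + gcd(14,39) + gcd(23,15) + gcd(2,56) = 1+2+1+1+2 = 7.
Pick's theorem gives I = A − B/2 + 1 = 1629.5 − 7/2 + 1 = 1627, so the closed region contains I + B = 1627 + 7 = 1634 lattice points.

1634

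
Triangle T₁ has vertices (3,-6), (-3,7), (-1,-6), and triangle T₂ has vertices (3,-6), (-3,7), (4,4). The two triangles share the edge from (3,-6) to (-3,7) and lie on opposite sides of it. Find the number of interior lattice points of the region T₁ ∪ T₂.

60

The union is the simple quadrilateral with vertices (3,-6), (-1,-6), (-3,7), (4,4) in order.
Using the shoelace formula, 2A = |(3·(-6) − (-1)·(-6)) + ((-1)·7 − (-3)·(-6)) + ((-3)·4 − 4·7) + (4·(-6) − 3·4)| = 125, so the area is 62.5.
The number of boundary lattice points is Σ gcd(|Δx|,|Δy|) = gcd(4,0) + gcd(2,13) + gcd(7,3) + gcd(1,10) = 4+1+1+1 = 7.
By Pick's theorem I = A − B/2 + 1 = 62.5 − 7/2 + 1 = 60.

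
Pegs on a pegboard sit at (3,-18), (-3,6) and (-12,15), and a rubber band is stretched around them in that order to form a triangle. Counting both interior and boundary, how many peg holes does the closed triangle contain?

Using the shoelace formula, 2A = |[3·6 − (-3)·(-18)] + [(-3)·15 − (-12)·6] + [(-12)·(-18) − 3·15]| = 162, so the area is 81.
The number of boundary lattice points is Σ gcd(|Δx|,|Δy|) = gcd(6,24) + gcd(9,9) + gcd(15,33) = 6+9+3 = 18.
Pick's theorem gives I = A − B/2 + 1 = 81 − 18/2 + 1 = 73, so the closed region contains I + B = 73 + 18 = 91 lattice points.

91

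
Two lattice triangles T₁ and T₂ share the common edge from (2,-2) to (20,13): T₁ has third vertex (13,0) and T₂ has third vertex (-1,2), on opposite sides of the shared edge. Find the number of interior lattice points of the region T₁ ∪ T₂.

122

The union is the simple quadrilateral with vertices (2,-2), (13,0), (20,13), (-1,2) in order.
The shoelace formula gives twice the area as |(2·0 − 13·(-2)) + (13·13 − 20·0) + (20·2 − (-1)·13) + ((-1)·(-2) − 2·2)| = 246, so the area is 123.
The number of boundary lattice points is Σ gcd(|Δx|,|Δy|) = gcd(11,2) + gcd(7,13) + gcd(21,11) + gcd(3,4) = 1+1+1+1 = 4.
By Pick's theorem I = A − B/2 + 1 = 123 − 4/2 + 1 = 122.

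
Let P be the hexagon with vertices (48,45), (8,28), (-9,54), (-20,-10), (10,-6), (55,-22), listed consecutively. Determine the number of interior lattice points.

3347

The shoelace formula gives twice the area as |(48·28 − 8·45) + (8·54 − (-9)·28) + ((-9)·(-10) − (-20)·54) + ((-20)·(-6) − 10·(-10)) + (10·(-22) − 55·(-6)) + (55·45 − 48·(-22))| = 6699, so the area is 6699/2.
The number of boundary lattice points is Σ gcd(|Δx|,|Δy|) = gcd(40,17) + gcd(17,26) + gcd(11,64) + gcd(30,4) + gcd(45,16) + gcd(7,67) = 1+1+1+2+1+1 = 7.
Pick's theorem gives I = A − B/2 + 1 = 6699/2 − 7/2 + 1 = 3347.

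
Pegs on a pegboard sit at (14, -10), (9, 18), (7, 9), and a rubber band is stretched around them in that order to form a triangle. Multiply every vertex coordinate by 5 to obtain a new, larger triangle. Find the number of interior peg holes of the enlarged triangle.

1256

The shoelace formula gives twice the area as |[14·18 − 9·(-10)] + [9·9 − 7·18] + [7·(-10) − 14·9]| = 101, so the area is 50.5.
The number of boundary lattice points is Σ gcd(|Δx|,|Δy|) = gcd(5,28) + gcd(2,9) + gcd(7,19) = 1+1+1 = 3.
Scaling by 5 multiplies the area by 5² = 25 (so the new area is 1262.5) and multiplies the boundary lattice-point count by 5, giving 15.
By Pick's theorem, the interior count of the dilated polygon is 1262.5 − 15/2 + 1 = 1256.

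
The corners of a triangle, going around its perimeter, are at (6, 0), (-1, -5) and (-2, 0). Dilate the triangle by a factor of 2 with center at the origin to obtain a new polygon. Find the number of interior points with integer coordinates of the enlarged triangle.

By the shoelace formula, twice the signed area is |(6·(-5) − (-1)·0) + ((-1)·0 − (-2)·(-5)) + ((-2)·0 − 6·0)| = 40, so the area is 20.
Summing gcd(|Δx|,|Δy|) over the edges gives the boundary count: gcd(7,5) + gcd(1,5) + gcd(8,0) = 1+1+8 = 10.
Scaling by 2 multiplies the area by 2² = 4 (so the new area is 80) and multiplies the boundary lattice-point count by 2, giving 20.
By Pick's theorem, the interior count of the dilated polygon is 80 − 20/2 + 1 = 71.

71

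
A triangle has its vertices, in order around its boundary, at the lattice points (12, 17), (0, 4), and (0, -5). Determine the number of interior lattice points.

The shoelace formula gives twice the area as |(12·4 − 0·17) + (0·(-5) − 0·4) + (0·17 − 12·(-5))| = 108, so the area is 54.
Along each edge there are gcd(|Δx|,|Δy|)+1 lattice points, so counting each shared vertex once the boundary has gcd(12,13) + gcd(0,9) + gcd(12,22) = 1+9+2 = 12.
Pick's theorem gives I = A − B/2 + 1 = 54 − 12/2 + 1 = 49.

49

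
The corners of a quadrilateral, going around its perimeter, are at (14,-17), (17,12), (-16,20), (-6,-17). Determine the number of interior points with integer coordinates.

850

Using the shoelace formula, 2A = |[14·12 − 17·(-17)] + [17·20 − (-16)·12] + [(-16)·(-17) − (-6)·20] + [(-6)·(-17) − 14·(-17)]| = 1721, so the area is 860.5.
The number of boundary lattice points is Σ gcd(|Δx|,|Δy|) = gcd(3,29) + gcd(33,8) + gcd(10,37) + gcd(20,0) = 1+1+1+20 = 23.
Pick's theorem gives I = A − B/2 + 1 = 860.5 − 23/2 + 1 = 850.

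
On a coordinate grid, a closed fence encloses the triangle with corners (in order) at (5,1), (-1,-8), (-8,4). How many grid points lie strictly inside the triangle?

By the shoelace formula, twice the signed area is |[5·(-8) − (-1)·1] + [(-1)·4 − (-8)·(-8)] + [(-8)·1 − 5·4]| = 135, so the area is 135/2.
The number of boundary lattice points is Σ gcd(|Δx|,|Δy|) = gcd(6,9) + gcd(7,12) + gcd(13,3) = 3+1+1 = 5.
By Pick's theorem A = I + B/2 − 1, so I = 135/2 − 5/2 + 1 = 66.

66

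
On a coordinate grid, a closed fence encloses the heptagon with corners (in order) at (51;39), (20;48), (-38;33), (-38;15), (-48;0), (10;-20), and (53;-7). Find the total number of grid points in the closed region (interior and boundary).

Using the shoelace formula, 2A = |(51·48 − 20·39) + (20·33 − (-38)·48) + ((-38)·15 − (-38)·33) + ((-38)·0 − (-48)·15) + ((-48)·(-20) − 10·0) + (10·(-7) − 53·(-20)) + (53·39 − 51·(-7))| = 9930, so the area is 4965.
Summing gcd(|Δx|,|Δy|) over the edges gives the boundary count: gcd(31,9) + gcd(58,15) + gcd(0,18) + gcd(10,15) + gcd(58,20) + gcd(43,13) + gcd(2,46) = 1+1+18+5+2+1+2 = 30.
Pick's theorem gives I = A − B/2 + 1 = 4965 − 30/2 + 1 = 4951, so the closed region contains I + B = 4951 + 30 = 4981 lattice points.

4981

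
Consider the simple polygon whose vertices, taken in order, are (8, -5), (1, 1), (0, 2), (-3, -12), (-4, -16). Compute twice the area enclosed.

169

By the shoelace formula, twice the signed area is |[8·1 − 1·(-5)] + [1·2 − 0·1] + [0·(-12) − (-3)·2] + [(-3)·(-16) − (-4)·(-12)] + [(-4)·(-5) − 8·(-16)]| = 169, so the area is 84.5.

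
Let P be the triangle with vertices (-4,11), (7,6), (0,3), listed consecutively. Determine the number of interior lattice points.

32

The shoelace formula gives twice the area as |[(-4)·6 − 7·11] + [7·3 − 0·6] + [0·11 − (-4)·3]| = 68, so the area is 34.
The number of boundary lattice points is Σ gcd(|Δx|,|Δy|) = gcd(11,5) + gcd(7,3) + gcd(4,8) = 1+1+4 = 6.
Pick's theorem gives I = A − B/2 + 1 = 34 − 6/2 + 1 = 32.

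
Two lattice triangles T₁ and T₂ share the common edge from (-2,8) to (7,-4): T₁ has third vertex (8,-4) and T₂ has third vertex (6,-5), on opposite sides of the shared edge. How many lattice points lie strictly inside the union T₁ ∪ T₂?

The union is the simple quadrilateral with vertices (-2,8), (8,-4), (7,-4), (6,-5) in order.
The shoelace formula gives twice the area as |[(-2)·(-4) − 8·8] + [8·(-4) − 7·(-4)] + [7·(-5) − 6·(-4)] + [6·8 − (-2)·(-5)]| = 33, so the area is 33/2.
Along each edge there are gcd(|Δx|,|Δy|)+1 lattice points, so counting each shared vertex once the boundary has gcd(10,12) + gcd(1,0) + gcd(1,1) + gcd(8,13) = 2+1+1+1 = 5.
By Pick's theorem I = A − B/2 + 1 = 33/2 − 5/2 + 1 = 15.

15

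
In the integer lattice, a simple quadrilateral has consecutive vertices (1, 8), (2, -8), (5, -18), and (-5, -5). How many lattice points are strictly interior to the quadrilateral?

The shoelace formula gives twice the area as |(1·(-8) − 2·8) + (2·(-18) − 5·(-8)) + (5·(-5) − (-5)·(-18)) + ((-5)·8 − 1·(-5))| = 170, so the area is 85.
The number of boundary lattice points is Σ gcd(|Δx|,|Δy|) = gcd(1,16) + gcd(3,10) + gcd(10,13) + gcd(6,13) = 1+1+1+1 = 4.
By Pick's theorem A = I + B/2 − 1, so I = 85 − 4/2 + 1 = 84.

84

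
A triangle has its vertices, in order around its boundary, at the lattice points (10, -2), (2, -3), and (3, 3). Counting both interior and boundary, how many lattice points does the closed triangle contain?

26

By the shoelace formula, twice the signed area is |[10·(-3) − 2·(-2)] + [2·3 − 3·(-3)] + [3·(-2) − 10·3]| = 47, so the area is 47/2.
Along each edge there are gcd(|Δx|,|Δy|)+1 lattice points, so counting each shared vertex once the boundary has gcd(8,1) + gcd(1,6) + gcd(7,5) = 1+1+1 = 3.
Pick's theorem gives I = A − B/2 + 1 = 47/2 − 3/2 + 1 = 23, so the closed region contains I + B = 23 + 3 = 26 lattice points.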